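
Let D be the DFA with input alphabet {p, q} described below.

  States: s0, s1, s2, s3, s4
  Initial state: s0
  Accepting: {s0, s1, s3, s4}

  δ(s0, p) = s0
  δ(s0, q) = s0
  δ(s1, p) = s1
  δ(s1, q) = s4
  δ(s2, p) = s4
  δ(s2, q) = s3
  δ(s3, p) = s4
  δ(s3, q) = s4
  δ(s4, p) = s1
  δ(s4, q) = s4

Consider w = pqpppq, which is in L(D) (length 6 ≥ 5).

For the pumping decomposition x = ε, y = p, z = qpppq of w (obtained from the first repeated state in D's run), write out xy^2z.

ppqpppq

xy^2z = ε·p·p·qpppq = ppqpppq.
Reading y = p takes D from s0 back to s0, so after x·y·y the machine is still in s0, and z then leads to the accepting state s0. Hence ppqpppq ∈ L(D).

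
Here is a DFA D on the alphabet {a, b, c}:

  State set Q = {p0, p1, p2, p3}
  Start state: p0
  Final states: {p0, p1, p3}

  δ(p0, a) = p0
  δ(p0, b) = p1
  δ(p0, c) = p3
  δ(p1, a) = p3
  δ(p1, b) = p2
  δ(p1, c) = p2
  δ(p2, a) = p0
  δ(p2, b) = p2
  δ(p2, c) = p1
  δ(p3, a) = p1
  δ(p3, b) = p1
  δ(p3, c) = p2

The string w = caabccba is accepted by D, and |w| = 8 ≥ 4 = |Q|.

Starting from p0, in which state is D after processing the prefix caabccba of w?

Run of D on the first 8 characters of w = c a a b c c b a:
  step 0: p0  (start)
  step 1: p3  (read c: p0→p3)
  step 2: p1  (read a: p3→p1)
  step 3: p3  (read a: p1→p3)
  step 4: p1  (read b: p3→p1)
  step 5: p2  (read c: p1→p2)
  step 6: p1  (read c: p2→p1)
  step 7: p2  (read b: p1→p2)
  step 8: p0  (read a: p2→p0)

After reading 8 characters, D is in state p0.

p0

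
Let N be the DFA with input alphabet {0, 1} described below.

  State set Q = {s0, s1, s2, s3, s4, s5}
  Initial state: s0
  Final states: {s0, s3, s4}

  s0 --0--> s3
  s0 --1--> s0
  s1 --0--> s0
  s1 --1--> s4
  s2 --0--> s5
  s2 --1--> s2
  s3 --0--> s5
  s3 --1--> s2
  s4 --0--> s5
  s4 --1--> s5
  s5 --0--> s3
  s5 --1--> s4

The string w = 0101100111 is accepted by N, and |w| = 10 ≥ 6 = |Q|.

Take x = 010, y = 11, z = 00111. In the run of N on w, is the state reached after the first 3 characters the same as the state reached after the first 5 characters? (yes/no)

yes

State sequence: s0 -0-> s3 -1-> s2 -0-> s5 -1-> s4 -1-> s5

After x (step 3): s5. After xy (step 5): s5.
They match, so y = 11 drives N around a cycle from s5 back to itself; pumping y any number of times keeps N in s5 before reading z, and xyⁱz ∈ L(N) for every i ≥ 0.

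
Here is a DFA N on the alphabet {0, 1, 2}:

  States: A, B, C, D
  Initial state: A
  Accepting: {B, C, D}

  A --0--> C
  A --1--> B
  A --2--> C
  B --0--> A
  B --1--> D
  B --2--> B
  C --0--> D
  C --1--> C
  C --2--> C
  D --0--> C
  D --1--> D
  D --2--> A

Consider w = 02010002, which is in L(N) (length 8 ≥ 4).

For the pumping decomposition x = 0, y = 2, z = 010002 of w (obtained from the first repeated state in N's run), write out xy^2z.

xy^2z = 0·2·2·010002 = 022010002.
Reading y = 2 takes N from C back to C, so after x·y·y the machine is still in C, and z then leads to the accepting state C. Hence 022010002 ∈ L(N).

022010002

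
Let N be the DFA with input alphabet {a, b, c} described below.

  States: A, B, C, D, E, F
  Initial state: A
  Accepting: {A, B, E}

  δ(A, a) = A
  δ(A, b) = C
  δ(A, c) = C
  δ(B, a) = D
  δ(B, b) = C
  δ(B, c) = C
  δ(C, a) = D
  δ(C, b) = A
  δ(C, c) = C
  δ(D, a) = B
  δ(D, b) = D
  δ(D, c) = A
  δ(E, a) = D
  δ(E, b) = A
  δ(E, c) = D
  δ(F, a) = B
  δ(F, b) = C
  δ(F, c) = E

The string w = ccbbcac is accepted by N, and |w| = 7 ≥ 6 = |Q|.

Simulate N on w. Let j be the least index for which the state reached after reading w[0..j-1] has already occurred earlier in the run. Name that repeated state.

C

Run of N on w = c c b b c a c:
  step 0: A  (start)
  step 1: C  (read c: A→C)
  step 2: C  (read c: C→C)   ← first repeat (C seen earlier)
  step 3: A  (read b: C→A)
  step 4: C  (read b: A→C)
  step 5: C  (read c: C→C)
  step 6: D  (read a: C→D)
  step 7: A  (read c: D→A)

The earliest repeat is at step j = 2: N is in C, which it already visited at step i = 1.
With |Q| = 6, pigeonhole forces a state repeat no later than step 6; the substring read between the first and second visits to that state can be pumped.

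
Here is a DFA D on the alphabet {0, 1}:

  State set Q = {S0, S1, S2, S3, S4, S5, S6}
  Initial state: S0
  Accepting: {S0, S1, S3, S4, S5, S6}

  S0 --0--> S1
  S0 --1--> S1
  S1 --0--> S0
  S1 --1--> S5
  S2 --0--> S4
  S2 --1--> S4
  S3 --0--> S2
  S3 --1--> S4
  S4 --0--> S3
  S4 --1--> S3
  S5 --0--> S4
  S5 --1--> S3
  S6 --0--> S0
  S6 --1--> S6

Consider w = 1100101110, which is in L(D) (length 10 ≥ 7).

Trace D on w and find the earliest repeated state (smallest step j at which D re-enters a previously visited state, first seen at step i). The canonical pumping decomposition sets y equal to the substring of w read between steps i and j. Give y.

State sequence: S0 -1-> S1 -1-> S5 -0-> S4 -0-> S3 -1-> S4 -0-> S3 -1-> S4 -1-> S3 -1-> S4 -0-> S3
First repeat at step 5: S4 was already visited.

So i = 3, j = 5, giving x = w[0:3] = 110, y = w[3:5] = 01, z = w[5:10] = 01110.
Check: |xy| = 5 ≤ 7 and |y| = 2 ≥ 1. Reading y takes D from S4 back to S4, so every xyⁱz is accepted.

01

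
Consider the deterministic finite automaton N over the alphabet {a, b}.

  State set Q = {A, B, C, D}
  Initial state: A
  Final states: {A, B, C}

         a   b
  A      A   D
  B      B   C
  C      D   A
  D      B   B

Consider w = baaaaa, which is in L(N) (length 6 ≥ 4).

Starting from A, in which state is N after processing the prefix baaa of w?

State sequence: A -b-> D -a-> B -a-> B -a-> B

After reading 4 characters, N is in state B.

B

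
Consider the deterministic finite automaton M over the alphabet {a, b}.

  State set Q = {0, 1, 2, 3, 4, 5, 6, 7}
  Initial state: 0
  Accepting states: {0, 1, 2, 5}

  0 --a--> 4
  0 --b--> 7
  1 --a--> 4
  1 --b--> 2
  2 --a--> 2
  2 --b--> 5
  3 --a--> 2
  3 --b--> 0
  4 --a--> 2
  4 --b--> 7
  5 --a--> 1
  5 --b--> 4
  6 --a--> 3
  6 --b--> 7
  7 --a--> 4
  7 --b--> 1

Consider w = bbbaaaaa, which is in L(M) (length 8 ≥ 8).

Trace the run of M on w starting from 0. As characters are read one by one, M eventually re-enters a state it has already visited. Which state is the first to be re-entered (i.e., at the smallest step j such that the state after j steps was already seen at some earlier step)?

State sequence: 0 -b-> 7 -b-> 1 -b-> 2 -a-> 2 -a-> 2 -a-> 2 -a-> 2 -a-> 2
First repeat at step 4: 2 was already visited.

The earliest repeat is at step j = 4: M is in 2, which it already visited at step i = 3.

2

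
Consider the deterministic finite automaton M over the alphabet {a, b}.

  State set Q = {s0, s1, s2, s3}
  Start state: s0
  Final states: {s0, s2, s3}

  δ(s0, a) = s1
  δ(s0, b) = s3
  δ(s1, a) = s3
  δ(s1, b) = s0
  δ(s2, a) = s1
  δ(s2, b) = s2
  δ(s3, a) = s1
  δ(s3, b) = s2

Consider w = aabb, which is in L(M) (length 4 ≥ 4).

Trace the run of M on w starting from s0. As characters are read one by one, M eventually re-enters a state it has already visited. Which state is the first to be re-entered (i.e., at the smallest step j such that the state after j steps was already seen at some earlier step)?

Run of M on w = a a b b:
  step 0: s0  (start)
  step 1: s1  (read a: s0→s1)
  step 2: s3  (read a: s1→s3)
  step 3: s2  (read b: s3→s2)
  step 4: s2  (read b: s2→s2)   ← first repeat (s2 seen earlier)

The earliest repeat is at step j = 4: M is in s2, which it already visited at step i = 3.
Pumping length from the standard proof: p = 4 (the number of states). The repeated state found above gives |xy| = j ≤ 4 and |y| = j − i ≥ 1.

s2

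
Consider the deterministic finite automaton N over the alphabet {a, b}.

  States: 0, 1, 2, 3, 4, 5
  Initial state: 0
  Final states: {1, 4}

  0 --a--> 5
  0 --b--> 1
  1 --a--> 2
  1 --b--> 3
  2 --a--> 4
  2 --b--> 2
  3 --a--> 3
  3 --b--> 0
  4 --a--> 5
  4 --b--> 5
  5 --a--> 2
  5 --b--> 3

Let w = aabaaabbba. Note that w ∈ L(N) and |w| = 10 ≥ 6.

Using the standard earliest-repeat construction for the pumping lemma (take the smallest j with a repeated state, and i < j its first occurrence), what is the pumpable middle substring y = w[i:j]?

Run of N on w = a a b a a a b b b a:
  step 0: 0  (start)
  step 1: 5  (read a: 0→5)
  step 2: 2  (read a: 5→2)
  step 3: 2  (read b: 2→2)   ← first repeat (2 seen earlier)
  step 4: 4  (read a: 2→4)
  step 5: 5  (read a: 4→5)
  step 6: 2  (read a: 5→2)
  step 7: 2  (read b: 2→2)
  step 8: 2  (read b: 2→2)
  step 9: 2  (read b: 2→2)
  step 10: 4  (read a: 2→4)

So i = 2, j = 3, giving x = w[0:2] = aa, y = w[2:3] = b, z = w[3:10] = aaabbba.
Check: |xy| = 3 ≤ 6 and |y| = 1 ≥ 1. Reading y takes N from 2 back to 2, so every xyⁱz is accepted.
Pumping length from the standard proof: p = 6 (the number of states). The repeated state found above gives |xy| = j ≤ 6 and |y| = j − i ≥ 1.

b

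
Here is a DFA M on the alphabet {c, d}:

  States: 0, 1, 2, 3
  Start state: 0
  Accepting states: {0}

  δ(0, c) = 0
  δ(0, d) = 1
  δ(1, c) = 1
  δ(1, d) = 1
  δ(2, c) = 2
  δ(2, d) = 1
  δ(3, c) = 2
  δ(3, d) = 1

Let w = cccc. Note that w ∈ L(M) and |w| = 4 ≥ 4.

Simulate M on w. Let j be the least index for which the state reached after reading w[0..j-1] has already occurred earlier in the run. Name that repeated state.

Run of M on w = c c c c:
  step 0: 0  (start)
  step 1: 0  (read c: 0→0)   ← first repeat (0 seen earlier)
  step 2: 0  (read c: 0→0)
  step 3: 0  (read c: 0→0)
  step 4: 0  (read c: 0→0)

The earliest repeat is at step j = 1: M is in 0, which it already visited at step i = 0.
Pumping length from the standard proof: p = 4 (the number of states). The repeated state found above gives |xy| = j ≤ 4 and |y| = j − i ≥ 1.

0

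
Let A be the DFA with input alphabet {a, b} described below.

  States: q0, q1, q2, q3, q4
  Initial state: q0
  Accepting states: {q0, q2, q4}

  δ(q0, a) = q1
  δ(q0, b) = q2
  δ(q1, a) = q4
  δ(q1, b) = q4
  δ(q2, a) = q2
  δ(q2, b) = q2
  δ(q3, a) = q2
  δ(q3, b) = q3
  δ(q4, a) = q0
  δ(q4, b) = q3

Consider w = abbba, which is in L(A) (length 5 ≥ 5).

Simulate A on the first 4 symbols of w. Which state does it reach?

q3

State sequence: q0 -a-> q1 -b-> q4 -b-> q3 -b-> q3

After reading 4 characters, A is in state q3.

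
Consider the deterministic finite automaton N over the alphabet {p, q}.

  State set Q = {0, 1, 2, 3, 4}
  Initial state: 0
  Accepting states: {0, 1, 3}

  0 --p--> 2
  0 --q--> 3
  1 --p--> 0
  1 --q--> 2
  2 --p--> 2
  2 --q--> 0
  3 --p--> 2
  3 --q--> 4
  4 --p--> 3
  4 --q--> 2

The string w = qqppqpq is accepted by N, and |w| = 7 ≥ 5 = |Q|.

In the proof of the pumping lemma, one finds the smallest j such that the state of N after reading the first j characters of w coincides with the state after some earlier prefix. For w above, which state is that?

3

State sequence: 0 -q-> 3 -q-> 4 -p-> 3 -p-> 2 -q-> 0 -p-> 2 -q-> 0
First repeat at step 3: 3 was already visited.

The earliest repeat is at step j = 3: N is in 3, which it already visited at step i = 1.
Pumping length from the standard proof: p = 5 (the number of states). The repeated state found above gives |xy| = j ≤ 5 and |y| = j − i ≥ 1.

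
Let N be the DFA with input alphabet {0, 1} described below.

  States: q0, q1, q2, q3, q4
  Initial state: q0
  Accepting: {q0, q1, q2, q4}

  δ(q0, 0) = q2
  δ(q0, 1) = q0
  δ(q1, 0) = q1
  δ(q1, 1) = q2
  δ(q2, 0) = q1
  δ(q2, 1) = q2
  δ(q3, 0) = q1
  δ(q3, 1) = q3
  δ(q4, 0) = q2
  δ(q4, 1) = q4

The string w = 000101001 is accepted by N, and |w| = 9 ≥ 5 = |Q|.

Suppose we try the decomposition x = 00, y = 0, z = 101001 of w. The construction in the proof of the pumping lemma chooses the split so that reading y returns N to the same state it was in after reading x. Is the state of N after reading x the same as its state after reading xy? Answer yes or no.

yes

State sequence: q0 -0-> q2 -0-> q1 -0-> q1

After x (step 2): q1. After xy (step 3): q1.
They match, so y = 0 drives N around a cycle from q1 back to itself; pumping y any number of times keeps N in q1 before reading z, and xyⁱz ∈ L(N) for every i ≥ 0.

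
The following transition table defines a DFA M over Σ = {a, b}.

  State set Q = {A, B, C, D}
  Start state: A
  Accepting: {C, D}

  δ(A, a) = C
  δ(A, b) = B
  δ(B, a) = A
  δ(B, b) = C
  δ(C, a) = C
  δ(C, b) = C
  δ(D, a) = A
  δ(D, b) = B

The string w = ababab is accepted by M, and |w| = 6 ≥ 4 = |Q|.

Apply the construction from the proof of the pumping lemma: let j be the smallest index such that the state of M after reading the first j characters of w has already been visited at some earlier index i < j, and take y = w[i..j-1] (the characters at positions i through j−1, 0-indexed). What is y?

State sequence: A -a-> C -b-> C -a-> C -b-> C -a-> C -b-> C
First repeat at step 2: C was already visited.

So i = 1, j = 2, giving x = w[0:1] = a, y = w[1:2] = b, z = w[2:6] = abab.
Check: |xy| = 2 ≤ 4 and |y| = 1 ≥ 1. Reading y takes M from C back to C, so every xyⁱz is accepted.

b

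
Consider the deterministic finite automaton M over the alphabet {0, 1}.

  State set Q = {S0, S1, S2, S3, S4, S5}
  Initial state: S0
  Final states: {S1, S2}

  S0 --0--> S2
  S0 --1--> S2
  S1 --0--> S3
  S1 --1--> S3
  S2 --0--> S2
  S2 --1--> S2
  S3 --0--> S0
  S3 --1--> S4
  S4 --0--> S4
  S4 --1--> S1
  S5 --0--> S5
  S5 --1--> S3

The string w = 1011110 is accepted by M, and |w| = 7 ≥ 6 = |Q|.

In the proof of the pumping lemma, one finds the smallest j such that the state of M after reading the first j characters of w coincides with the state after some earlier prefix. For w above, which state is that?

S2

Run of M on w = 1 0 1 1 1 1 0:
  step 0: S0  (start)
  step 1: S2  (read 1: S0→S2)
  step 2: S2  (read 0: S2→S2)   ← first repeat (S2 seen earlier)
  step 3: S2  (read 1: S2→S2)
  step 4: S2  (read 1: S2→S2)
  step 5: S2  (read 1: S2→S2)
  step 6: S2  (read 1: S2→S2)
  step 7: S2  (read 0: S2→S2)

The earliest repeat is at step j = 2: M is in S2, which it already visited at step i = 1.
The DFA has 6 states, so the proof of the pumping lemma guarantees a repeated state among the first 6+1 visited; the segment between the two visits is the pumpable y.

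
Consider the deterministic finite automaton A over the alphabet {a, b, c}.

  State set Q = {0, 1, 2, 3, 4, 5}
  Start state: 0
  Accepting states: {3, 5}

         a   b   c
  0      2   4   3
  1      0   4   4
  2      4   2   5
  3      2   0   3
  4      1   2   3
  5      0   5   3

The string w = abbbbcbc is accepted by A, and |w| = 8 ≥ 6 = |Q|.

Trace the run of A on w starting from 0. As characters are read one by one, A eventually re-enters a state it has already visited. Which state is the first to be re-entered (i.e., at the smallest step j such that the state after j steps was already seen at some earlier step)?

2

Run of A on w = a b b b b c b c:
  step 0: 0  (start)
  step 1: 2  (read a: 0→2)
  step 2: 2  (read b: 2→2)   ← first repeat (2 seen earlier)
  step 3: 2  (read b: 2→2)
  step 4: 2  (read b: 2→2)
  step 5: 2  (read b: 2→2)
  step 6: 5  (read c: 2→5)
  step 7: 5  (read b: 5→5)
  step 8: 3  (read c: 5→3)

The earliest repeat is at step j = 2: A is in 2, which it already visited at step i = 1.
The DFA has 6 states, so the proof of the pumping lemma guarantees a repeated state among the first 6+1 visited; the segment between the two visits is the pumpable y.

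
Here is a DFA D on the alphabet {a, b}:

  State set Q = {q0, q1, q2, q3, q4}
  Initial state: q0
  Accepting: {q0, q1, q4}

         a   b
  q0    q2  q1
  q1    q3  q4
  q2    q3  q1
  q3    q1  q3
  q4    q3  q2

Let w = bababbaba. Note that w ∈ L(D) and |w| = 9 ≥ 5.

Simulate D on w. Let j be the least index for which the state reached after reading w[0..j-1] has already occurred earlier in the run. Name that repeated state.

q3

Run of D on w = b a b a b b a b a:
  step 0: q0  (start)
  step 1: q1  (read b: q0→q1)
  step 2: q3  (read a: q1→q3)
  step 3: q3  (read b: q3→q3)   ← first repeat (q3 seen earlier)
  step 4: q1  (read a: q3→q1)
  step 5: q4  (read b: q1→q4)
  step 6: q2  (read b: q4→q2)
  step 7: q3  (read a: q2→q3)
  step 8: q3  (read b: q3→q3)
  step 9: q1  (read a: q3→q1)

The earliest repeat is at step j = 3: D is in q3, which it already visited at step i = 2.
The DFA has 5 states, so the proof of the pumping lemma guarantees a repeated state among the first 5+1 visited; the segment between the two visits is the pumpable y.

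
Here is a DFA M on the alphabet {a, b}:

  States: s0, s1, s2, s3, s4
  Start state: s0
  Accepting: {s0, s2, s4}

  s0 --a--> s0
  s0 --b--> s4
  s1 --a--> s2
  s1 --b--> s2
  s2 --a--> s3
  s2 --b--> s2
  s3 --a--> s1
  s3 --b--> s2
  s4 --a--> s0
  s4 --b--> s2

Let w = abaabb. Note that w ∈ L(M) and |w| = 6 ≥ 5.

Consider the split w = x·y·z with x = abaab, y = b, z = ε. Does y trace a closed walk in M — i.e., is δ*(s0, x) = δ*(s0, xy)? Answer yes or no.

State sequence: s0 -a-> s0 -b-> s4 -a-> s0 -a-> s0 -b-> s4 -b-> s2

After x (step 5): s4. After xy (step 6): s2.
They differ (s4 ≠ s2), so y is not a cycle from the state after x; this split is not the one the pumping-lemma construction produces, and pumping y need not keep the string in L(M).

no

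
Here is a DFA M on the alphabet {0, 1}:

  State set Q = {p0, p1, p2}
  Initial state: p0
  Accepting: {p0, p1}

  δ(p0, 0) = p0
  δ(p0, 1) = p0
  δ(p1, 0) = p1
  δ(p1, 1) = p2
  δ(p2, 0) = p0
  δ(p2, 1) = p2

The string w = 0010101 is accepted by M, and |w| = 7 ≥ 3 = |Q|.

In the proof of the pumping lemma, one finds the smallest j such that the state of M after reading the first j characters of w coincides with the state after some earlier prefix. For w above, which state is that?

p0

Run of M on w = 0 0 1 0 1 0 1:
  step 0: p0  (start)
  step 1: p0  (read 0: p0→p0)   ← first repeat (p0 seen earlier)
  step 2: p0  (read 0: p0→p0)
  step 3: p0  (read 1: p0→p0)
  step 4: p0  (read 0: p0→p0)
  step 5: p0  (read 1: p0→p0)
  step 6: p0  (read 0: p0→p0)
  step 7: p0  (read 1: p0→p0)

The earliest repeat is at step j = 1: M is in p0, which it already visited at step i = 0.
With |Q| = 3, pigeonhole forces a state repeat no later than step 3; the substring read between the first and second visits to that state can be pumped.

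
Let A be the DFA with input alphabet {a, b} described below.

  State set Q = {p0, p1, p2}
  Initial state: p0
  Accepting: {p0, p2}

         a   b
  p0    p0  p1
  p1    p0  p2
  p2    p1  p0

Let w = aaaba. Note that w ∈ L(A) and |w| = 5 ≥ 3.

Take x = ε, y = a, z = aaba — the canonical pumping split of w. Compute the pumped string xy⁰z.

xy⁰z = xz = ε·aaba = aaba.
Reading y = a takes A from p0 back to p0, so after x the machine is still in p0, and z then leads to the accepting state p0. Hence aaba ∈ L(A).

aaba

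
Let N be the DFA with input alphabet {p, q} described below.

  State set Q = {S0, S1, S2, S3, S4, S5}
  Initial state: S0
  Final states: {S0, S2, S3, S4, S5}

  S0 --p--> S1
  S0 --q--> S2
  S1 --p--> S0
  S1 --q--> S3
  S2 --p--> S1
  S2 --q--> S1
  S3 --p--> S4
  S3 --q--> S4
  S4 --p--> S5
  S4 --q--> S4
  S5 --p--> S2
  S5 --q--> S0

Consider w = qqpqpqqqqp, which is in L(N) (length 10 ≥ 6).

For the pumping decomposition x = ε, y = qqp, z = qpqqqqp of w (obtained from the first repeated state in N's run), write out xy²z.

qqpqqpqpqqqqp

xy^2z = ε·qqp·qqp·qpqqqqp = qqpqqpqpqqqqp.
Reading y = qqp takes N from S0 back to S0, so after x·y·y the machine is still in S0, and z then leads to the accepting state S5. Hence qqpqqpqpqqqqp ∈ L(N).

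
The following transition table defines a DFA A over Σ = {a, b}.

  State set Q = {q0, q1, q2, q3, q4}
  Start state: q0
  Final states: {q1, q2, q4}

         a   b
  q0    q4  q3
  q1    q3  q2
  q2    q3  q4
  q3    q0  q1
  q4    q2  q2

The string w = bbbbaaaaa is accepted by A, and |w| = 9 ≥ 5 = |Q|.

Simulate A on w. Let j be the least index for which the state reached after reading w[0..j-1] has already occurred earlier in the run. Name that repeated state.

q2

Run of A on w = b b b b a a a a a:
  step 0: q0  (start)
  step 1: q3  (read b: q0→q3)
  step 2: q1  (read b: q3→q1)
  step 3: q2  (read b: q1→q2)
  step 4: q4  (read b: q2→q4)
  step 5: q2  (read a: q4→q2)   ← first repeat (q2 seen earlier)
  step 6: q3  (read a: q2→q3)
  step 7: q0  (read a: q3→q0)
  step 8: q4  (read a: q0→q4)
  step 9: q2  (read a: q4→q2)

The earliest repeat is at step j = 5: A is in q2, which it already visited at step i = 3.
Pumping length from the standard proof: p = 5 (the number of states). The repeated state found above gives |xy| = j ≤ 5 and |y| = j − i ≥ 1.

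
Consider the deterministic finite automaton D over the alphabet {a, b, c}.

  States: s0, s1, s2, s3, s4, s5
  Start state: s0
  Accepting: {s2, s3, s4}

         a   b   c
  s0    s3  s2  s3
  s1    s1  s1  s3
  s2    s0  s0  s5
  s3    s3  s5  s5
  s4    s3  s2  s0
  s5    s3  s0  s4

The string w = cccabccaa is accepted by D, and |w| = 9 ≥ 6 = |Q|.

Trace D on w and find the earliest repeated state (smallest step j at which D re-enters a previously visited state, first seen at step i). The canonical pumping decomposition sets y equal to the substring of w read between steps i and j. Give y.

Run of D on w = c c c a b c c a a:
  step 0: s0  (start)
  step 1: s3  (read c: s0→s3)
  step 2: s5  (read c: s3→s5)
  step 3: s4  (read c: s5→s4)
  step 4: s3  (read a: s4→s3)   ← first repeat (s3 seen earlier)
  step 5: s5  (read b: s3→s5)
  step 6: s4  (read c: s5→s4)
  step 7: s0  (read c: s4→s0)
  step 8: s3  (read a: s0→s3)
  step 9: s3  (read a: s3→s3)

So i = 1, j = 4, giving x = w[0:1] = c, y = w[1:4] = cca, z = w[4:9] = bccaa.
Check: |xy| = 4 ≤ 6 and |y| = 3 ≥ 1. Reading y takes D from s3 back to s3, so every xyⁱz is accepted.
Pumping length from the standard proof: p = 6 (the number of states). The repeated state found above gives |xy| = j ≤ 6 and |y| = j − i ≥ 1.

cca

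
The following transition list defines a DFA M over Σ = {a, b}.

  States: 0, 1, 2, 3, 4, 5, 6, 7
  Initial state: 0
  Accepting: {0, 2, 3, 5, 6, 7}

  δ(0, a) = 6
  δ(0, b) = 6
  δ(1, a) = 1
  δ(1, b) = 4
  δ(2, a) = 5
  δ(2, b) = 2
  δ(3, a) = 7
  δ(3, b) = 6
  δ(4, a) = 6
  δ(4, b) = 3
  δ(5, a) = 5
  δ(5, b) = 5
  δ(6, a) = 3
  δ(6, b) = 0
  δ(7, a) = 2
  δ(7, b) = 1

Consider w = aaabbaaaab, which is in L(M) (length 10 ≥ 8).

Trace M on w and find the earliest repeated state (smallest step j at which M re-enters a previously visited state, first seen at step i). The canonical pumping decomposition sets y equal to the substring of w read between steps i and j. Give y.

Run of M on w = a a a b b a a a a b:
  step 0: 0  (start)
  step 1: 6  (read a: 0→6)
  step 2: 3  (read a: 6→3)
  step 3: 7  (read a: 3→7)
  step 4: 1  (read b: 7→1)
  step 5: 4  (read b: 1→4)
  step 6: 6  (read a: 4→6)   ← first repeat (6 seen earlier)
  step 7: 3  (read a: 6→3)
  step 8: 7  (read a: 3→7)
  step 9: 2  (read a: 7→2)
  step 10: 2  (read b: 2→2)

So i = 1, j = 6, giving x = w[0:1] = a, y = w[1:6] = aabba, z = w[6:10] = aaab.
Check: |xy| = 6 ≤ 8 and |y| = 5 ≥ 1. Reading y takes M from 6 back to 6, so every xyⁱz is accepted.

aabba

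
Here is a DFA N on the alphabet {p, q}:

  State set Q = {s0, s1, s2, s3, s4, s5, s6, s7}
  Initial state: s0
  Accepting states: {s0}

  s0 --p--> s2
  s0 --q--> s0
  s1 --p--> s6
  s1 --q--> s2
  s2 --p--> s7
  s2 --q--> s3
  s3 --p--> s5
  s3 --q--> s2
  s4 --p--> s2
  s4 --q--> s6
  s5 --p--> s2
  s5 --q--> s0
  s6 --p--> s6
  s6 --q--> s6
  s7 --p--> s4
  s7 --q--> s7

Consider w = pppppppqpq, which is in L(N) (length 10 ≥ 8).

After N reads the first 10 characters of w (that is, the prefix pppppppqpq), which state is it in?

s0

Run of N on the first 10 characters of w = p p p p p p p q p q:
  step 0: s0  (start)
  step 1: s2  (read p: s0→s2)
  step 2: s7  (read p: s2→s7)
  step 3: s4  (read p: s7→s4)
  step 4: s2  (read p: s4→s2)
  step 5: s7  (read p: s2→s7)
  step 6: s4  (read p: s7→s4)
  step 7: s2  (read p: s4→s2)
  step 8: s3  (read q: s2→s3)
  step 9: s5  (read p: s3→s5)
  step 10: s0  (read q: s5→s0)

After reading 10 characters, N is in state s0.
(This kind of state-tracing is the core of the pumping-lemma construction: with 8 states, pigeonhole forces a repeat within the first 8 steps.)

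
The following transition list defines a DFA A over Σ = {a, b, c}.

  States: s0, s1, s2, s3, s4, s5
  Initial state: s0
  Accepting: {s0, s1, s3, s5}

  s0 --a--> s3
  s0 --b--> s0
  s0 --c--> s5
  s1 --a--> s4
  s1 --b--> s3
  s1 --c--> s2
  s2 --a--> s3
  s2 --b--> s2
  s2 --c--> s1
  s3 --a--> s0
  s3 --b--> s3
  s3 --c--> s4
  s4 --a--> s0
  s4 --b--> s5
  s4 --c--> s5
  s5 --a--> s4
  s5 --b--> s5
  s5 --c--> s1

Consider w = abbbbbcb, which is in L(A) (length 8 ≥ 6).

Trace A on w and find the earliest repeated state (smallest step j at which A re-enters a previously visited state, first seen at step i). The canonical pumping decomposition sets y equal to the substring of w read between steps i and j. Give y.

b

Run of A on w = a b b b b b c b:
  step 0: s0  (start)
  step 1: s3  (read a: s0→s3)
  step 2: s3  (read b: s3→s3)   ← first repeat (s3 seen earlier)
  step 3: s3  (read b: s3→s3)
  step 4: s3  (read b: s3→s3)
  step 5: s3  (read b: s3→s3)
  step 6: s3  (read b: s3→s3)
  step 7: s4  (read c: s3→s4)
  step 8: s5  (read b: s4→s5)

So i = 1, j = 2, giving x = w[0:1] = a, y = w[1:2] = b, z = w[2:8] = bbbbcb.
Check: |xy| = 2 ≤ 6 and |y| = 1 ≥ 1. Reading y takes A from s3 back to s3, so every xyⁱz is accepted.
With |Q| = 6, pigeonhole forces a state repeat no later than step 6; the substring read between the first and second visits to that state can be pumped.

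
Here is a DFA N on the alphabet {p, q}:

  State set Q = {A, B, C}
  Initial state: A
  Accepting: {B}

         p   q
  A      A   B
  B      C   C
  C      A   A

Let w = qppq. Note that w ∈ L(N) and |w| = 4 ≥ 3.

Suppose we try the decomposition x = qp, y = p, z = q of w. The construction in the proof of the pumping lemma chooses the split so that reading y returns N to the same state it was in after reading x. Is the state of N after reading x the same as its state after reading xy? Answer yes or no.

State sequence: A -q-> B -p-> C -p-> A

After x (step 2): C. After xy (step 3): A.
They differ (C ≠ A), so y is not a cycle from the state after x; this split is not the one the pumping-lemma construction produces, and pumping y need not keep the string in L(N).

no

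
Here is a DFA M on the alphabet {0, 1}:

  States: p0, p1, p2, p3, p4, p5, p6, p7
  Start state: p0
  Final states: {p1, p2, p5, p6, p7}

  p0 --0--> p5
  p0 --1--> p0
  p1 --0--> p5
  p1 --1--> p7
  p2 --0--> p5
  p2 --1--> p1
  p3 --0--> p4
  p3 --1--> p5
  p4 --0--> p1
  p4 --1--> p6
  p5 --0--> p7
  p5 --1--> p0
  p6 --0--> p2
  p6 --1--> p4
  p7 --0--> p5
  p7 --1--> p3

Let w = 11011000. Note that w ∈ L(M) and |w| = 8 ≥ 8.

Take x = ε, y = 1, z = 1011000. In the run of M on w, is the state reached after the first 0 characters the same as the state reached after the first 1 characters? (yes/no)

yes

State sequence: p0 -1-> p0

After x (step 0): p0. After xy (step 1): p0.
They match, so y = 1 drives M around a cycle from p0 back to itself; pumping y any number of times keeps M in p0 before reading z, and xyⁱz ∈ L(M) for every i ≥ 0.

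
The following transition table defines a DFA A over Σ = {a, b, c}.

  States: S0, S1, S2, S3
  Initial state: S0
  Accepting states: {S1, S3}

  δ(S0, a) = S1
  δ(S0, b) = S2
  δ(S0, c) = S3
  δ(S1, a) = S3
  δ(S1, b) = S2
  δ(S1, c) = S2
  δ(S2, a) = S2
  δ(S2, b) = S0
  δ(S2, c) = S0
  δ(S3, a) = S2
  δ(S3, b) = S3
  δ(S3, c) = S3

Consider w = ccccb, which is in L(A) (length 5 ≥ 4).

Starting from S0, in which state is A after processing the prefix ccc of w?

Run of A on the first 3 characters of w = c c c:
  step 0: S0  (start)
  step 1: S3  (read c: S0→S3)
  step 2: S3  (read c: S3→S3)
  step 3: S3  (read c: S3→S3)

After reading 3 characters, A is in state S3.
(This kind of state-tracing is the core of the pumping-lemma construction: with 4 states, pigeonhole forces a repeat within the first 4 steps.)

S3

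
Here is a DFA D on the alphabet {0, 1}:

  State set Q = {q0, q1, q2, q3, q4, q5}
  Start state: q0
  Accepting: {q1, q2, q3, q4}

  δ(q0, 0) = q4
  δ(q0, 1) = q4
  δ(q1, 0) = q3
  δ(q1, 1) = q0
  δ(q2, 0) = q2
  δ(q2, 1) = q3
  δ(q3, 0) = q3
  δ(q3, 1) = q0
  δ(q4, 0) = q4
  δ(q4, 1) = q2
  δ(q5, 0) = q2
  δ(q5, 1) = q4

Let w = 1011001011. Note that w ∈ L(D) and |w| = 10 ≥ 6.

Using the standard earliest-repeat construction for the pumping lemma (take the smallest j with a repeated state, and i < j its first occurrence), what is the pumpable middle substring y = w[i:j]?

State sequence: q0 -1-> q4 -0-> q4 -1-> q2 -1-> q3 -0-> q3 -0-> q3 -1-> q0 -0-> q4 -1-> q2 -1-> q3
First repeat at step 2: q4 was already visited.

So i = 1, j = 2, giving x = w[0:1] = 1, y = w[1:2] = 0, z = w[2:10] = 11001011.
Check: |xy| = 2 ≤ 6 and |y| = 1 ≥ 1. Reading y takes D from q4 back to q4, so every xyⁱz is accepted.

0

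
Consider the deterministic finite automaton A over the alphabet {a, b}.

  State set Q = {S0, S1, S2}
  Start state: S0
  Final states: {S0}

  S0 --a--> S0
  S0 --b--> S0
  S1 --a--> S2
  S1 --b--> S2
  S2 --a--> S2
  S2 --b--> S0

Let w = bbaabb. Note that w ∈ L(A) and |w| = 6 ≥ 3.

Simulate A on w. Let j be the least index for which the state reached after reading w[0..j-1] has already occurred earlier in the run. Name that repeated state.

Run of A on w = b b a a b b:
  step 0: S0  (start)
  step 1: S0  (read b: S0→S0)   ← first repeat (S0 seen earlier)
  step 2: S0  (read b: S0→S0)
  step 3: S0  (read a: S0→S0)
  step 4: S0  (read a: S0→S0)
  step 5: S0  (read b: S0→S0)
  step 6: S0  (read b: S0→S0)

The earliest repeat is at step j = 1: A is in S0, which it already visited at step i = 0.

S0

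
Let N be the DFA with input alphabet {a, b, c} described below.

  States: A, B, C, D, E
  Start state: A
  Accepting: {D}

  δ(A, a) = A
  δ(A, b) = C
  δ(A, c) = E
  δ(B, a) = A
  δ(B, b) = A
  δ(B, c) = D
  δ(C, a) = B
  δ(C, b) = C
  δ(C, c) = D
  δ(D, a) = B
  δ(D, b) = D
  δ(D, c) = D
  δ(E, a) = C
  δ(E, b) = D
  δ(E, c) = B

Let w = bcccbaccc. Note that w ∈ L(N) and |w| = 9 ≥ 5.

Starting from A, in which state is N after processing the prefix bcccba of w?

State sequence: A -b-> C -c-> D -c-> D -c-> D -b-> D -a-> B

After reading 6 characters, N is in state B.

B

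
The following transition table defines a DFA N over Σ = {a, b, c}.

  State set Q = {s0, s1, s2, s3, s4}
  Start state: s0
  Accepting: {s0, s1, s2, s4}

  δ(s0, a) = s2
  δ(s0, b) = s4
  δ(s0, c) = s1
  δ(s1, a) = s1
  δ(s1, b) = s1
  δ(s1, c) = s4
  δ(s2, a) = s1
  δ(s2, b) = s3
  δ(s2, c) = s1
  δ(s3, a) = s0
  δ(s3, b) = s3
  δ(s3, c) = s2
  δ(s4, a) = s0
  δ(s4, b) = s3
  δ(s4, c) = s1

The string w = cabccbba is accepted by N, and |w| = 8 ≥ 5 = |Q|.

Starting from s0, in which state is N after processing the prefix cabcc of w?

s1

Run of N on the first 5 characters of w = c a b c c:
  step 0: s0  (start)
  step 1: s1  (read c: s0→s1)
  step 2: s1  (read a: s1→s1)
  step 3: s1  (read b: s1→s1)
  step 4: s4  (read c: s1→s4)
  step 5: s1  (read c: s4→s1)

After reading 5 characters, N is in state s1.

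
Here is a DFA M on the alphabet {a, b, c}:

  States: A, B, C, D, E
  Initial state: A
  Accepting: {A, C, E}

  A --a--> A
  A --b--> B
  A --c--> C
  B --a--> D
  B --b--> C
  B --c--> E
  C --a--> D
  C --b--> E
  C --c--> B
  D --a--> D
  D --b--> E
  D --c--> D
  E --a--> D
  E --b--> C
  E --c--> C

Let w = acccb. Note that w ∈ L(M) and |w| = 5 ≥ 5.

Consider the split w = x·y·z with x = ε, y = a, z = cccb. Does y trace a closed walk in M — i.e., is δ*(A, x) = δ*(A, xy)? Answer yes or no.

Run of M on the first 1 characters of w = a:
  step 0: A  (start)
  step 1: A  (read a: A→A)

After x (step 0): A. After xy (step 1): A.
They match, so y = a drives M around a cycle from A back to itself; pumping y any number of times keeps M in A before reading z, and xyⁱz ∈ L(M) for every i ≥ 0.

yes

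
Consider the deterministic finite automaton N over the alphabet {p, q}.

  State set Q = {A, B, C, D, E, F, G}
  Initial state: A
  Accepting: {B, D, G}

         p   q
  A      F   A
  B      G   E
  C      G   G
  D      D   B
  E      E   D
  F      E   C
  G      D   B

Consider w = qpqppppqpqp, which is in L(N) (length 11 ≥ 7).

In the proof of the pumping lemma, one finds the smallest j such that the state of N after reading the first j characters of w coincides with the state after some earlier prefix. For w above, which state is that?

A

Run of N on w = q p q p p p p q p q p:
  step 0: A  (start)
  step 1: A  (read q: A→A)   ← first repeat (A seen earlier)
  step 2: F  (read p: A→F)
  step 3: C  (read q: F→C)
  step 4: G  (read p: C→G)
  step 5: D  (read p: G→D)
  step 6: D  (read p: D→D)
  step 7: D  (read p: D→D)
  step 8: B  (read q: D→B)
  step 9: G  (read p: B→G)
  step 10: B  (read q: G→B)
  step 11: G  (read p: B→G)

The earliest repeat is at step j = 1: N is in A, which it already visited at step i = 0.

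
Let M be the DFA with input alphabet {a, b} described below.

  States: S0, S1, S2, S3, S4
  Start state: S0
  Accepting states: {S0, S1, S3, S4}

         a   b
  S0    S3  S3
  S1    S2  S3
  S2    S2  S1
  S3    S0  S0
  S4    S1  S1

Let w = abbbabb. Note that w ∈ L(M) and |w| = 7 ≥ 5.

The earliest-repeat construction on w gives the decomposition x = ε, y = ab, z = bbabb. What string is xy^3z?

xy^3z = ε·ab·ab·ab·bbabb = abababbbabb.
Reading y = ab takes M from S0 back to S0, so after x·y·y·y the machine is still in S0, and z then leads to the accepting state S3. Hence abababbbabb ∈ L(M).

abababbbabb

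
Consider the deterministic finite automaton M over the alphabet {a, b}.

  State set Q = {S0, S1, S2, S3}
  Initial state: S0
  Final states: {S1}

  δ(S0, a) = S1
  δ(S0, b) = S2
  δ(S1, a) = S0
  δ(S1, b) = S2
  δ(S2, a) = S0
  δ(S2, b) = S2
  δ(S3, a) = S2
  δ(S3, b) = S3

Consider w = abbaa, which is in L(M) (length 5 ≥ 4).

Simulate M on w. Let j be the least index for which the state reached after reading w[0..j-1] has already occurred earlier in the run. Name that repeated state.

Run of M on w = a b b a a:
  step 0: S0  (start)
  step 1: S1  (read a: S0→S1)
  step 2: S2  (read b: S1→S2)
  step 3: S2  (read b: S2→S2)   ← first repeat (S2 seen earlier)
  step 4: S0  (read a: S2→S0)
  step 5: S1  (read a: S0→S1)

The earliest repeat is at step j = 3: M is in S2, which it already visited at step i = 2.
The DFA has 4 states, so the proof of the pumping lemma guarantees a repeated state among the first 4+1 visited; the segment between the two visits is the pumpable y.

S2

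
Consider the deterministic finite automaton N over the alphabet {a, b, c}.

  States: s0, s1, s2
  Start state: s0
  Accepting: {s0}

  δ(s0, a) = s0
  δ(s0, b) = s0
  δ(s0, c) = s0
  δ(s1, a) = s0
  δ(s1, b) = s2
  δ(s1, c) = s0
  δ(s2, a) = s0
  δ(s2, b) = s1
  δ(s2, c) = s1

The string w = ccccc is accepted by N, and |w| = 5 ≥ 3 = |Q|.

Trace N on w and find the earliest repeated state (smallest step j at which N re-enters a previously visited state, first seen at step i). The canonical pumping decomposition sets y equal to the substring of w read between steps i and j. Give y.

c

Run of N on w = c c c c c:
  step 0: s0  (start)
  step 1: s0  (read c: s0→s0)   ← first repeat (s0 seen earlier)
  step 2: s0  (read c: s0→s0)
  step 3: s0  (read c: s0→s0)
  step 4: s0  (read c: s0→s0)
  step 5: s0  (read c: s0→s0)

So i = 0, j = 1, giving x = w[0:0] = ε, y = w[0:1] = c, z = w[1:5] = cccc.
Check: |xy| = 1 ≤ 3 and |y| = 1 ≥ 1. Reading y takes N from s0 back to s0, so every xyⁱz is accepted.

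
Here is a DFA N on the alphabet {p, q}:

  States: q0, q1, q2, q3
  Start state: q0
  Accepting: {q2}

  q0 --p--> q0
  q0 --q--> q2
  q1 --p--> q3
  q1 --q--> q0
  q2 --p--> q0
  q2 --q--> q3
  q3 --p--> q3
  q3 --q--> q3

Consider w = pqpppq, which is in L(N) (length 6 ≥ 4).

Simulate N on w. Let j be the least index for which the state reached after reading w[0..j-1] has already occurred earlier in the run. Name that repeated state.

State sequence: q0 -p-> q0 -q-> q2 -p-> q0 -p-> q0 -p-> q0 -q-> q2
First repeat at step 1: q0 was already visited.

The earliest repeat is at step j = 1: N is in q0, which it already visited at step i = 0.
With |Q| = 4, pigeonhole forces a state repeat no later than step 4; the substring read between the first and second visits to that state can be pumped.

q0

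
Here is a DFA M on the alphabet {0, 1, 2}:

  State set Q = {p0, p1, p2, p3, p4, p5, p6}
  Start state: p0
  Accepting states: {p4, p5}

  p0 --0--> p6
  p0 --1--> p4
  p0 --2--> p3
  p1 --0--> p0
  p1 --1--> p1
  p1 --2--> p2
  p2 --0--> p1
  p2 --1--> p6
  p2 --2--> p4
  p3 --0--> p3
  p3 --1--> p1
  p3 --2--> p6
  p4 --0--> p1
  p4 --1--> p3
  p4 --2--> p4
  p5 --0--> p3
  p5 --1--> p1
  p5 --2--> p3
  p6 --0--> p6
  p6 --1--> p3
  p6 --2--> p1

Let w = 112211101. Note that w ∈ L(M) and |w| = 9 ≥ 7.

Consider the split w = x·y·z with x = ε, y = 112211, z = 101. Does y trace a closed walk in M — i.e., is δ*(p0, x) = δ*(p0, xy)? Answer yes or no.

State sequence: p0 -1-> p4 -1-> p3 -2-> p6 -2-> p1 -1-> p1 -1-> p1

After x (step 0): p0. After xy (step 6): p1.
They differ (p0 ≠ p1), so y is not a cycle from the state after x; this split is not the one the pumping-lemma construction produces, and pumping y need not keep the string in L(M).

no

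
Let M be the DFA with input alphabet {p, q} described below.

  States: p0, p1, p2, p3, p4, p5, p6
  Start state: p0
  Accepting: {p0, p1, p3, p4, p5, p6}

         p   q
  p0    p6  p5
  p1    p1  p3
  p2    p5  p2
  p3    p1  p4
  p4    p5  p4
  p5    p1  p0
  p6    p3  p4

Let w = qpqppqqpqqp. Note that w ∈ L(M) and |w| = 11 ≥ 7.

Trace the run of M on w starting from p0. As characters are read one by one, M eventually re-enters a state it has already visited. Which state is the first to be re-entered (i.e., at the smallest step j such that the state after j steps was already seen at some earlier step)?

p1

Run of M on w = q p q p p q q p q q p:
  step 0: p0  (start)
  step 1: p5  (read q: p0→p5)
  step 2: p1  (read p: p5→p1)
  step 3: p3  (read q: p1→p3)
  step 4: p1  (read p: p3→p1)   ← first repeat (p1 seen earlier)
  step 5: p1  (read p: p1→p1)
  step 6: p3  (read q: p1→p3)
  step 7: p4  (read q: p3→p4)
  step 8: p5  (read p: p4→p5)
  step 9: p0  (read q: p5→p0)
  step 10: p5  (read q: p0→p5)
  step 11: p1  (read p: p5→p1)

The earliest repeat is at step j = 4: M is in p1, which it already visited at step i = 2.
Pumping length from the standard proof: p = 7 (the number of states). The repeated state found above gives |xy| = j ≤ 7 and |y| = j − i ≥ 1.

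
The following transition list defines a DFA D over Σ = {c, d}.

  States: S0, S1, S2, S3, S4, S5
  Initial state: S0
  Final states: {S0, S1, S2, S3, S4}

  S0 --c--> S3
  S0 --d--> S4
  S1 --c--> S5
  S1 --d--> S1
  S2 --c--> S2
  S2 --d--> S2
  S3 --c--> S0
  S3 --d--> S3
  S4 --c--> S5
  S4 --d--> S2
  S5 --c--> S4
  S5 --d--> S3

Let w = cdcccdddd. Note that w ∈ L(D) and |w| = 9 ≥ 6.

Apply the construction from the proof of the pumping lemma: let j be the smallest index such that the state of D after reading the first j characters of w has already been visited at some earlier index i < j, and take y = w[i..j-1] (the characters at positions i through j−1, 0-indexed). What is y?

Run of D on w = c d c c c d d d d:
  step 0: S0  (start)
  step 1: S3  (read c: S0→S3)
  step 2: S3  (read d: S3→S3)   ← first repeat (S3 seen earlier)
  step 3: S0  (read c: S3→S0)
  step 4: S3  (read c: S0→S3)
  step 5: S0  (read c: S3→S0)
  step 6: S4  (read d: S0→S4)
  step 7: S2  (read d: S4→S2)
  step 8: S2  (read d: S2→S2)
  step 9: S2  (read d: S2→S2)

So i = 1, j = 2, giving x = w[0:1] = c, y = w[1:2] = d, z = w[2:9] = cccdddd.
Check: |xy| = 2 ≤ 6 and |y| = 1 ≥ 1. Reading y takes D from S3 back to S3, so every xyⁱz is accepted.

d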